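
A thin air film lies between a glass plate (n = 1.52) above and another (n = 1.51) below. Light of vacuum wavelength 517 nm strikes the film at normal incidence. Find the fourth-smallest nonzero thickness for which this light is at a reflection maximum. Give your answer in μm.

Ray reflecting at the top interface goes from n = 1.52 toward n = 1.0: no phase shift.
Bottom surface (1.0 → 1.51): reflection off a higher-index medium gives a half-wave phase shift.
The two reflections differ by half a wavelength.
So the condition for constructive reflection is 2 n t = (m + ½) λ.
The fourth-smallest nonzero thickness corresponds to m = 3: t = (m + ½) λ / (2 n) = 3.50 × 517 / (2 × 1.0) = 905 nm.

0.905 μm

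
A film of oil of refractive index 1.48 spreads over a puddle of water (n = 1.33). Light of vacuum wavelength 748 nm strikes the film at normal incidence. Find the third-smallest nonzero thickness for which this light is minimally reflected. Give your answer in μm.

Top surface (1.0 → 1.48): reflection off a higher-index medium gives a half-wave phase shift.
Ray reflecting at the bottom interface goes from n = 1.48 toward n = 1.33: no phase shift.
Net: one phase inversion between the two reflected rays.
For weak reflection here: 2 n t = m λ.
The third-smallest nonzero thickness corresponds to m = 3: t = m λ / (2 n) = 3.00 × 748 / (2 × 1.48) = 758 nm.

0.758 μm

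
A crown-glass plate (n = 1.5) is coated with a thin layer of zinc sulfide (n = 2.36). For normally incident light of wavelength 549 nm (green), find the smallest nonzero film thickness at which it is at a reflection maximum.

58.2 nm

Top surface (1.0 → 2.36): reflection off a higher-index medium gives a half-wave phase shift.
Bottom surface (2.36 → 1.5): reflection off a lower-index medium gives no phase shift.
The two reflections differ by half a wavelength.
With one net inversion, constructive interference in reflection requires 2 n t = (m + ½) λ.
Minimum at m = 0: t = λ / (4 n) = 549 / (4 × 2.36) = 58.2 nm.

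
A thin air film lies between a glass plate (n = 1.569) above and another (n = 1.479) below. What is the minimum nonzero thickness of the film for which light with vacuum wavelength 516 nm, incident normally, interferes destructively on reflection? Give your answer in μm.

Ray reflecting at the top interface goes from n = 1.569 toward n = 1.0: no phase shift.
Ray reflecting at the bottom interface goes from n = 1.0 toward n = 1.479: a half-wave phase shift.
Net: one phase inversion between the two reflected rays.
For dark reflection here: 2 n t = m λ.
Minimum nonzero at m = 1: t = λ / (2 n) = 516 / (2 × 1.0) = 258 nm.

0.258 μm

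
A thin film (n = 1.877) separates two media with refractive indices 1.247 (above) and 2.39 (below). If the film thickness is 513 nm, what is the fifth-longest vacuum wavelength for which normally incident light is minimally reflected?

428 nm

Ray reflecting at the top interface goes from n = 1.247 toward n = 1.877: a half-wave phase shift.
Ray reflecting at the bottom interface goes from n = 1.877 toward n = 2.39: a half-wave phase shift.
The two reflections carry the same phase change, so no net offset.
With no net inversion, destructive interference in reflection requires 2 n t = (m + ½) λ.
λ = 2 n t / (m + ½). The fifth-longest wavelength is m = 4: λ = 2 × 1.877 × 513 / 4.50 = 428 nm.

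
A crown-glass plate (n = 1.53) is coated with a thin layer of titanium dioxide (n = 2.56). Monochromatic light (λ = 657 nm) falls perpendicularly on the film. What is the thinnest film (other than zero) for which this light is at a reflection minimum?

128 nm

Top surface (1.0 → 2.56): reflection off a higher-index medium gives a half-wave phase shift.
Bottom surface (2.56 → 1.53): reflection off a lower-index medium gives no phase shift.
Exactly one π shift → a net half-wave offset.
For weak reflection here: 2 n t = m λ.
Minimum nonzero at m = 1: t = λ / (2 n) = 657 / (2 × 2.56) = 128 nm.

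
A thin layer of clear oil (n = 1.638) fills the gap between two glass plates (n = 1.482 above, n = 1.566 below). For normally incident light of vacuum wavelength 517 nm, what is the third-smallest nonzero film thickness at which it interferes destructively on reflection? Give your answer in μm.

At the upper boundary (n = 1.482 to n = 1.638) the reflected ray undergoes a half-wave phase shift.
Ray reflecting at the bottom interface goes from n = 1.638 toward n = 1.566: no phase shift.
Net: one phase inversion between the two reflected rays.
With one net inversion, destructive interference in reflection requires 2 n t = m λ.
The third-smallest nonzero thickness corresponds to m = 3: t = m λ / (2 n) = 3.00 × 517 / (2 × 1.638) = 473 nm.

0.473 μm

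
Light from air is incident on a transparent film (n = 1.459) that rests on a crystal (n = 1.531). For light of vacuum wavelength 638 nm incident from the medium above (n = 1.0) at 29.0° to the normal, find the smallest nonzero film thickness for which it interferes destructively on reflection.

116 nm

Top surface (1.0 → 1.459): reflection off a higher-index medium gives a half-wave phase shift.
Ray reflecting at the bottom interface goes from n = 1.459 toward n = 1.531: a half-wave phase shift.
Zero or two π shifts → no net half-wave offset.
So the condition for destructive reflection is 2 n t cos θ_r = (m + ½) λ.
Snell's law: 1.0 sin 29.0° = 1.459 sin θ_r → sin θ_r = 0.332, cos θ_r = 0.943.
Minimum at m = 0: t = λ / (4 n cos θ_r) = 638 / (4 × 1.459 × 0.943) = 116 nm.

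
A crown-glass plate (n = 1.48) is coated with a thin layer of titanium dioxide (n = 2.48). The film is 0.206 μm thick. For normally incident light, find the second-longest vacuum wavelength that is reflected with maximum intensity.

681 nm

Ray reflecting at the top interface goes from n = 1.0 toward n = 2.48: a half-wave phase shift.
Ray reflecting at the bottom interface goes from n = 2.48 toward n = 1.48: no phase shift.
The two reflections differ by half a wavelength.
With one net inversion, constructive interference in reflection requires 2 n t = (m + ½) λ.
λ = 2 n t / (m + ½). The second-longest wavelength is m = 1: λ = 2 × 2.48 × 206 / 1.50 = 681 nm.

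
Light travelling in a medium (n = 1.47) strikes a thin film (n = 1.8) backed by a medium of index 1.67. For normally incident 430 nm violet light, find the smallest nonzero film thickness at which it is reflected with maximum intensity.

Ray reflecting at the top interface goes from n = 1.47 toward n = 1.8: a half-wave phase shift.
Ray reflecting at the bottom interface goes from n = 1.8 toward n = 1.67: no phase shift.
The two reflections differ by half a wavelength.
So the condition for constructive reflection is 2 n t = (m + ½) λ.
Minimum at m = 0: t = λ / (4 n) = 430 / (4 × 1.8) = 59.7 nm.

59.7 nm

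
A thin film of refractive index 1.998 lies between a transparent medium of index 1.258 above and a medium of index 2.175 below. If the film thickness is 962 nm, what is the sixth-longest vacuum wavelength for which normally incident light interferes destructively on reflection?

699 nm

Top surface (1.258 → 1.998): reflection off a higher-index medium gives a half-wave phase shift.
At the lower boundary (n = 1.998 to n = 2.175) the reflected ray undergoes a half-wave phase shift.
The two reflections carry the same phase change, so no net offset.
So the condition for destructive reflection is 2 n t = (m + ½) λ.
λ = 2 n t / (m + ½). The sixth-longest wavelength is m = 5: λ = 2 × 1.998 × 962 / 5.50 = 699 nm.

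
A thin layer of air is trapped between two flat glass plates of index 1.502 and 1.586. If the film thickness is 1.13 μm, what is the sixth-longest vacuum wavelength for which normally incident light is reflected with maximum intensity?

At the upper boundary (n = 1.502 to n = 1.0) the reflected ray undergoes no phase shift.
Bottom surface (1.0 → 1.586): reflection off a higher-index medium gives a half-wave phase shift.
Exactly one π shift → a net half-wave offset.
So the condition for constructive reflection is 2 n t = (m + ½) λ.
λ = 2 n t / (m + ½). The sixth-longest wavelength is m = 5: λ = 2 × 1.0 × 1130 / 5.50 = 411 nm.

411 nm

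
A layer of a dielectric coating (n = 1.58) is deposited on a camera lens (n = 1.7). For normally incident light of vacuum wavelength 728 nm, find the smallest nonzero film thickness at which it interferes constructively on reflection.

230 nm

At the upper boundary (n = 1.0 to n = 1.58) the reflected ray undergoes a half-wave phase shift.
At the lower boundary (n = 1.58 to n = 1.7) the reflected ray undergoes a half-wave phase shift.
Zero or two π shifts → no net half-wave offset.
For strong reflection here: 2 n t = m λ.
Minimum nonzero at m = 1: t = λ / (2 n) = 728 / (2 × 1.58) = 230 nm.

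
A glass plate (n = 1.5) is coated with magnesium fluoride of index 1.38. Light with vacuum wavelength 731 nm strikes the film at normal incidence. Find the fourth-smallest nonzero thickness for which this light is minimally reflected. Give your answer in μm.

0.927 μm

Ray reflecting at the top interface goes from n = 1.0 toward n = 1.38: a half-wave phase shift.
Bottom surface (1.38 → 1.5): reflection off a higher-index medium gives a half-wave phase shift.
The two reflections carry the same phase change, so no net offset.
So the condition for destructive reflection is 2 n t = (m + ½) λ.
The fourth-smallest nonzero thickness corresponds to m = 3: t = (m + ½) λ / (2 n) = 3.50 × 731 / (2 × 1.38) = 927 nm.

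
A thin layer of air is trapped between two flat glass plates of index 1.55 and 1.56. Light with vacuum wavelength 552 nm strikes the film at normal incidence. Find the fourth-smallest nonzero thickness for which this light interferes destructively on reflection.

1104 nm

At the upper boundary (n = 1.55 to n = 1.0) the reflected ray undergoes no phase shift.
Ray reflecting at the bottom interface goes from n = 1.0 toward n = 1.56: a half-wave phase shift.
Exactly one π shift → a net half-wave offset.
For dark reflection here: 2 n t = m λ.
The fourth-smallest nonzero thickness corresponds to m = 4: t = m λ / (2 n) = 4.00 × 552 / (2 × 1.0) = 1104 nm.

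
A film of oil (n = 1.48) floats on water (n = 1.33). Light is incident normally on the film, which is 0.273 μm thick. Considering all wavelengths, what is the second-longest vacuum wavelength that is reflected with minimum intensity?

Ray reflecting at the top interface goes from n = 1.0 toward n = 1.48: a half-wave phase shift.
At the lower boundary (n = 1.48 to n = 1.33) the reflected ray undergoes no phase shift.
Exactly one π shift → a net half-wave offset.
For dark reflection here: 2 n t = m λ.
λ = 2 n t / m. The second-longest wavelength is m = 2: λ = 2 × 1.48 × 273 / 2.00 = 404 nm.

404 nm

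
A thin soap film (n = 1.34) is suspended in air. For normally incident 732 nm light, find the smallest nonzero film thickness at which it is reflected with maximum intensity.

Top surface (1.0 → 1.34): reflection off a higher-index medium gives a half-wave phase shift.
Ray reflecting at the bottom interface goes from n = 1.34 toward n = 1.0: no phase shift.
The two reflections differ by half a wavelength.
For maximum reflection here: 2 n t = (m + ½) λ.
Minimum at m = 0: t = λ / (4 n) = 732 / (4 × 1.34) = 137 nm.

137 nm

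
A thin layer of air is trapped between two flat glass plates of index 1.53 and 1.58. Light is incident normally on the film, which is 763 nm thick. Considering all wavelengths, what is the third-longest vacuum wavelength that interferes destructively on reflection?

Ray reflecting at the top interface goes from n = 1.53 toward n = 1.0: no phase shift.
Ray reflecting at the bottom interface goes from n = 1.0 toward n = 1.58: a half-wave phase shift.
The two reflections differ by half a wavelength.
With one net inversion, destructive interference in reflection requires 2 n t = m λ.
λ = 2 n t / m. The third-longest wavelength is m = 3: λ = 2 × 1.0 × 763 / 3.00 = 509 nm.

509 nm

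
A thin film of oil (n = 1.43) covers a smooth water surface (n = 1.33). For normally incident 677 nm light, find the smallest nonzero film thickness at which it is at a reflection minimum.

Top surface (1.0 → 1.43): reflection off a higher-index medium gives a half-wave phase shift.
At the lower boundary (n = 1.43 to n = 1.33) the reflected ray undergoes no phase shift.
Net: one phase inversion between the two reflected rays.
So the condition for destructive reflection is 2 n t = m λ.
Minimum nonzero at m = 1: t = λ / (2 n) = 677 / (2 × 1.43) = 237 nm.

237 nm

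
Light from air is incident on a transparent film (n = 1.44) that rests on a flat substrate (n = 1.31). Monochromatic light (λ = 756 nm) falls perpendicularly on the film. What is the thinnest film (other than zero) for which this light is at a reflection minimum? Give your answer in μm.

0.263 μm

At the upper boundary (n = 1.0 to n = 1.44) the reflected ray undergoes a half-wave phase shift.
Bottom surface (1.44 → 1.31): reflection off a lower-index medium gives no phase shift.
Net: one phase inversion between the two reflected rays.
So the condition for destructive reflection is 2 n t = m λ.
Minimum nonzero at m = 1: t = λ / (2 n) = 756 / (2 × 1.44) = 263 nm.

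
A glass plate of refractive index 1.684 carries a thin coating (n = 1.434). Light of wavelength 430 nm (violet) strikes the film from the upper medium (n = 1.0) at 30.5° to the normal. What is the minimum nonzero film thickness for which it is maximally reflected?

160 nm

Top surface (1.0 → 1.434): reflection off a higher-index medium gives a half-wave phase shift.
At the lower boundary (n = 1.434 to n = 1.684) the reflected ray undergoes a half-wave phase shift.
The two reflections carry the same phase change, so no net offset.
With no net inversion, constructive interference in reflection requires 2 n t cos θ_r = m λ.
Snell's law: 1.0 sin 30.5° = 1.434 sin θ_r → sin θ_r = 0.354, cos θ_r = 0.935.
Minimum nonzero at m = 1: t = λ / (2 n cos θ_r) = 430 / (2 × 1.434 × 0.935) = 160 nm.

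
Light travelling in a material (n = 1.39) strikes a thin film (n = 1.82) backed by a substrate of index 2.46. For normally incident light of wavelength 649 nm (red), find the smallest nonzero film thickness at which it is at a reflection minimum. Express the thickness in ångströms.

891 Å

Top surface (1.39 → 1.82): reflection off a higher-index medium gives a half-wave phase shift.
Ray reflecting at the bottom interface goes from n = 1.82 toward n = 2.46: a half-wave phase shift.
Zero or two π shifts → no net half-wave offset.
For dark reflection here: 2 n t = (m + ½) λ.
Minimum at m = 0: t = λ / (4 n) = 649 / (4 × 1.82) = 89.1 nm.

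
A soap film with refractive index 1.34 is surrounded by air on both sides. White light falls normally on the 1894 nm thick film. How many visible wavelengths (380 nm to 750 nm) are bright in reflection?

6

Ray reflecting at the top interface goes from n = 1.0 toward n = 1.34: a half-wave phase shift.
Ray reflecting at the bottom interface goes from n = 1.34 toward n = 1.0: no phase shift.
Exactly one π shift → a net half-wave offset.
So the condition for constructive reflection is 2 n t = (m + ½) λ.
λ = 2 n t / (m + ½) = 5076 / (m + ½) nm.
m=6: 781 nm (IR); m=7: 677 nm (visible); m=8: 597 nm (visible); m=9: 534 nm (visible); m=10: 483 nm (visible); m=11: 441 nm (visible); m=12: 406 nm (visible); m=13: 376 nm (UV).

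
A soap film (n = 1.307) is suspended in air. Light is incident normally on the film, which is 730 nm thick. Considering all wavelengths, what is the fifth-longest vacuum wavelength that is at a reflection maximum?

Top surface (1.0 → 1.307): reflection off a higher-index medium gives a half-wave phase shift.
At the lower boundary (n = 1.307 to n = 1.0) the reflected ray undergoes no phase shift.
Exactly one π shift → a net half-wave offset.
With one net inversion, constructive interference in reflection requires 2 n t = (m + ½) λ.
λ = 2 n t / (m + ½). The fifth-longest wavelength is m = 4: λ = 2 × 1.307 × 730 / 4.50 = 424 nm.

424 nm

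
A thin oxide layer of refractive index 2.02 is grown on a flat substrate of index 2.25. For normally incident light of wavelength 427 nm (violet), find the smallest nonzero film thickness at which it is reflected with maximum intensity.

Top surface (1.0 → 2.02): reflection off a higher-index medium gives a half-wave phase shift.
Bottom surface (2.02 → 2.25): reflection off a higher-index medium gives a half-wave phase shift.
The two reflections carry the same phase change, so no net offset.
With no net inversion, constructive interference in reflection requires 2 n t = m λ.
Minimum nonzero at m = 1: t = λ / (2 n) = 427 / (2 × 2.02) = 106 nm.

106 nm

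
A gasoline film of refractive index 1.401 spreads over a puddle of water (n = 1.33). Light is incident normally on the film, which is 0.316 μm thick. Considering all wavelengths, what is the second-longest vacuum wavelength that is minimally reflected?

At the upper boundary (n = 1.0 to n = 1.401) the reflected ray undergoes a half-wave phase shift.
Bottom surface (1.401 → 1.33): reflection off a lower-index medium gives no phase shift.
Net: one phase inversion between the two reflected rays.
With one net inversion, destructive interference in reflection requires 2 n t = m λ.
λ = 2 n t / m. The second-longest wavelength is m = 2: λ = 2 × 1.401 × 316 / 2.00 = 443 nm.

443 nm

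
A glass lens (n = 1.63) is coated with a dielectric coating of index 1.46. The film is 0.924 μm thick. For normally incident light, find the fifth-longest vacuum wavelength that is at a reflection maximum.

540 nm

At the upper boundary (n = 1.0 to n = 1.46) the reflected ray undergoes a half-wave phase shift.
At the lower boundary (n = 1.46 to n = 1.63) the reflected ray undergoes a half-wave phase shift.
Zero or two π shifts → no net half-wave offset.
For maximum reflection here: 2 n t = m λ.
λ = 2 n t / m. The fifth-longest wavelength is m = 5: λ = 2 × 1.46 × 924 / 5.00 = 540 nm.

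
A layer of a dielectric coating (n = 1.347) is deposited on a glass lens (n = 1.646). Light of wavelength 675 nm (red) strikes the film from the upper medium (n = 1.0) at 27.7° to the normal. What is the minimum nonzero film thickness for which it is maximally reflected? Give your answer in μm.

Ray reflecting at the top interface goes from n = 1.0 toward n = 1.347: a half-wave phase shift.
Bottom surface (1.347 → 1.646): reflection off a higher-index medium gives a half-wave phase shift.
Net: no relative phase inversion (both shifts match).
For maximum reflection here: 2 n t cos θ_r = m λ.
Snell's law: 1.0 sin 27.7° = 1.347 sin θ_r → sin θ_r = 0.345, cos θ_r = 0.939.
Minimum nonzero at m = 1: t = λ / (2 n cos θ_r) = 675 / (2 × 1.347 × 0.939) = 267 nm.

0.267 μm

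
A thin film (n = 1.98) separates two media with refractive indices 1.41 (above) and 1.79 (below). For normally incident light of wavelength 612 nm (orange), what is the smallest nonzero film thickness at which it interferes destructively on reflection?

Top surface (1.41 → 1.98): reflection off a higher-index medium gives a half-wave phase shift.
Bottom surface (1.98 → 1.79): reflection off a lower-index medium gives no phase shift.
Net: one phase inversion between the two reflected rays.
So the condition for destructive reflection is 2 n t = m λ.
The smallest nonzero thickness corresponds to m = 1: t = m λ / (2 n) = 1.00 × 612 / (2 × 1.98) = 155 nm.

155 nm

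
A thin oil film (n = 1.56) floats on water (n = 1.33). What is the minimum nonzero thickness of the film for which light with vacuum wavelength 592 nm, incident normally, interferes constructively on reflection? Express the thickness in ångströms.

Top surface (1.0 → 1.56): reflection off a higher-index medium gives a half-wave phase shift.
At the lower boundary (n = 1.56 to n = 1.33) the reflected ray undergoes no phase shift.
The two reflections differ by half a wavelength.
So the condition for constructive reflection is 2 n t = (m + ½) λ.
Minimum at m = 0: t = λ / (4 n) = 592 / (4 × 1.56) = 94.9 nm.

949 Å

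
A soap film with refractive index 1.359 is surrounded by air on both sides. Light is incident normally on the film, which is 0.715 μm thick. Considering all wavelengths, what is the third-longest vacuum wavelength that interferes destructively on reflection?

Top surface (1.0 → 1.359): reflection off a higher-index medium gives a half-wave phase shift.
Ray reflecting at the bottom interface goes from n = 1.359 toward n = 1.0: no phase shift.
Exactly one π shift → a net half-wave offset.
So the condition for destructive reflection is 2 n t = m λ.
λ = 2 n t / m. The third-longest wavelength is m = 3: λ = 2 × 1.359 × 715 / 3.00 = 648 nm.

648 nm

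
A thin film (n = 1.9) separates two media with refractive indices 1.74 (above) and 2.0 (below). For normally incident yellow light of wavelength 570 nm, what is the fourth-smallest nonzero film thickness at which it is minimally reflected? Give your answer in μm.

0.525 μm

At the upper boundary (n = 1.74 to n = 1.9) the reflected ray undergoes a half-wave phase shift.
At the lower boundary (n = 1.9 to n = 2.0) the reflected ray undergoes a half-wave phase shift.
Net: no relative phase inversion (both shifts match).
With no net inversion, destructive interference in reflection requires 2 n t = (m + ½) λ.
The fourth-smallest nonzero thickness corresponds to m = 3: t = (m + ½) λ / (2 n) = 3.50 × 570 / (2 × 1.9) = 525 nm.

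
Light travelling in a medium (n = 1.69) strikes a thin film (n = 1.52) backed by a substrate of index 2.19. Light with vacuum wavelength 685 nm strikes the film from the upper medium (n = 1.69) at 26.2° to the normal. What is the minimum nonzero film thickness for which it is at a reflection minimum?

259 nm

At the upper boundary (n = 1.69 to n = 1.52) the reflected ray undergoes no phase shift.
Ray reflecting at the bottom interface goes from n = 1.52 toward n = 2.19: a half-wave phase shift.
Exactly one π shift → a net half-wave offset.
So the condition for destructive reflection is 2 n t cos θ_r = m λ.
Snell's law: 1.69 sin 26.2° = 1.52 sin θ_r → sin θ_r = 0.491, cos θ_r = 0.871.
Minimum nonzero at m = 1: t = λ / (2 n cos θ_r) = 685 / (2 × 1.52 × 0.871) = 259 nm.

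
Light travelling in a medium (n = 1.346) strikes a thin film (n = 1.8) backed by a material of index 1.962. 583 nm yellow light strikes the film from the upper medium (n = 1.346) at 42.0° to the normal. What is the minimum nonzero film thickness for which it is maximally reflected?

187 nm

Ray reflecting at the top interface goes from n = 1.346 toward n = 1.8: a half-wave phase shift.
Ray reflecting at the bottom interface goes from n = 1.8 toward n = 1.962: a half-wave phase shift.
Net: no relative phase inversion (both shifts match).
So the condition for constructive reflection is 2 n t cos θ_r = m λ.
Snell's law: 1.346 sin 42.0° = 1.8 sin θ_r → sin θ_r = 0.500, cos θ_r = 0.866.
Minimum nonzero at m = 1: t = λ / (2 n cos θ_r) = 583 / (2 × 1.8 × 0.866) = 187 nm.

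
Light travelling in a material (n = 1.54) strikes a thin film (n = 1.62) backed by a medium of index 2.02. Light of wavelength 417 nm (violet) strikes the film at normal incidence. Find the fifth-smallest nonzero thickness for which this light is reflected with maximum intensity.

644 nm

Ray reflecting at the top interface goes from n = 1.54 toward n = 1.62: a half-wave phase shift.
At the lower boundary (n = 1.62 to n = 2.02) the reflected ray undergoes a half-wave phase shift.
Zero or two π shifts → no net half-wave offset.
So the condition for constructive reflection is 2 n t = m λ.
The fifth-smallest nonzero thickness corresponds to m = 5: t = m λ / (2 n) = 5.00 × 417 / (2 × 1.62) = 644 nm.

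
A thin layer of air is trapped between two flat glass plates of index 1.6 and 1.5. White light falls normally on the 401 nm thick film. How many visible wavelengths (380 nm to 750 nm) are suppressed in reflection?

At the upper boundary (n = 1.6 to n = 1.0) the reflected ray undergoes no phase shift.
Ray reflecting at the bottom interface goes from n = 1.0 toward n = 1.5: a half-wave phase shift.
Net: one phase inversion between the two reflected rays.
For weak reflection here: 2 n t = m λ.
λ = 2 n t / m = 802 / m nm.
m=1: 802 nm (IR); m=2: 401 nm (visible); m=3: 267 nm (UV).

1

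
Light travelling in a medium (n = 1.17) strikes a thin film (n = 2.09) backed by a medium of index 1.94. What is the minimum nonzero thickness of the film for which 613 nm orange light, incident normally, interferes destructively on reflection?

147 nm

At the upper boundary (n = 1.17 to n = 2.09) the reflected ray undergoes a half-wave phase shift.
At the lower boundary (n = 2.09 to n = 1.94) the reflected ray undergoes no phase shift.
Exactly one π shift → a net half-wave offset.
So the condition for destructive reflection is 2 n t = m λ.
Minimum nonzero at m = 1: t = λ / (2 n) = 613 / (2 × 2.09) = 147 nm.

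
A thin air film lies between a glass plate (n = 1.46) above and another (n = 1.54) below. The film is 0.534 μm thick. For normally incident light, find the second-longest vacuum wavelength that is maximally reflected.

Ray reflecting at the top interface goes from n = 1.46 toward n = 1.0: no phase shift.
Bottom surface (1.0 → 1.54): reflection off a higher-index medium gives a half-wave phase shift.
The two reflections differ by half a wavelength.
For bright reflection here: 2 n t = (m + ½) λ.
λ = 2 n t / (m + ½). The second-longest wavelength is m = 1: λ = 2 × 1.0 × 534 / 1.50 = 712 nm.

712 nm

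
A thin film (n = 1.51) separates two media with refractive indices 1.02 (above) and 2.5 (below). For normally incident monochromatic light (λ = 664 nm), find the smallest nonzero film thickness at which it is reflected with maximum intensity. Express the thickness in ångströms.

2199 Å

At the upper boundary (n = 1.02 to n = 1.51) the reflected ray undergoes a half-wave phase shift.
Ray reflecting at the bottom interface goes from n = 1.51 toward n = 2.5: a half-wave phase shift.
Net: no relative phase inversion (both shifts match).
So the condition for constructive reflection is 2 n t = m λ.
Minimum nonzero at m = 1: t = λ / (2 n) = 664 / (2 × 1.51) = 220 nm.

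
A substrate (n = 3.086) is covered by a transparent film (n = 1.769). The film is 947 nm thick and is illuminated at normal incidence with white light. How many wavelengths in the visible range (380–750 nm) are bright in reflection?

4

Top surface (1.0 → 1.769): reflection off a higher-index medium gives a half-wave phase shift.
Bottom surface (1.769 → 3.086): reflection off a higher-index medium gives a half-wave phase shift.
Zero or two π shifts → no net half-wave offset.
With no net inversion, constructive interference in reflection requires 2 n t = m λ.
λ = 2 n t / m = 3350 / m nm.
m=4: 838 nm (IR); m=5: 670 nm (visible); m=6: 558 nm (visible); m=7: 479 nm (visible); m=8: 419 nm (visible); m=9: 372 nm (UV).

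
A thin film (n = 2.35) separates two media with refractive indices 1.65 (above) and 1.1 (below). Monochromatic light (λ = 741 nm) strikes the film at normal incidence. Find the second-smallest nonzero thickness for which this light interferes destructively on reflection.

315 nm

At the upper boundary (n = 1.65 to n = 2.35) the reflected ray undergoes a half-wave phase shift.
Ray reflecting at the bottom interface goes from n = 2.35 toward n = 1.1: no phase shift.
Exactly one π shift → a net half-wave offset.
So the condition for destructive reflection is 2 n t = m λ.
The second-smallest nonzero thickness corresponds to m = 2: t = m λ / (2 n) = 2.00 × 741 / (2 × 2.35) = 315 nm.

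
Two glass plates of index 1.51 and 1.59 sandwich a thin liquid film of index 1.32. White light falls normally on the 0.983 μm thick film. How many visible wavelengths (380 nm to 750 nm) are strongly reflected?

Ray reflecting at the top interface goes from n = 1.51 toward n = 1.32: no phase shift.
Ray reflecting at the bottom interface goes from n = 1.32 toward n = 1.59: a half-wave phase shift.
The two reflections differ by half a wavelength.
With one net inversion, constructive interference in reflection requires 2 n t = (m + ½) λ.
λ = 2 n t / (m + ½) = 2595 / (m + ½) nm.
m=2: 1038 nm (IR); m=3: 741 nm (visible); m=4: 577 nm (visible); m=5: 472 nm (visible); m=6: 399 nm (visible); m=7: 346 nm (UV).

4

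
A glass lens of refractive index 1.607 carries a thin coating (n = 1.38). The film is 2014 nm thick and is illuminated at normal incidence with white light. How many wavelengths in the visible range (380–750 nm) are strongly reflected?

7

At the upper boundary (n = 1.0 to n = 1.38) the reflected ray undergoes a half-wave phase shift.
Bottom surface (1.38 → 1.607): reflection off a higher-index medium gives a half-wave phase shift.
Zero or two π shifts → no net half-wave offset.
With no net inversion, constructive interference in reflection requires 2 n t = m λ.
λ = 2 n t / m = 5559 / m nm.
m=7: 794 nm (IR); m=8: 695 nm (visible); m=9: 618 nm (visible); m=10: 556 nm (visible); m=11: 505 nm (visible); m=12: 463 nm (visible); m=13: 428 nm (visible); m=14: 397 nm (visible); m=15: 371 nm (UV).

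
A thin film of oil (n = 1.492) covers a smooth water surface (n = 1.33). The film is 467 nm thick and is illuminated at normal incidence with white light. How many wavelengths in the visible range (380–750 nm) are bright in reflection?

Top surface (1.0 → 1.492): reflection off a higher-index medium gives a half-wave phase shift.
Bottom surface (1.492 → 1.33): reflection off a lower-index medium gives no phase shift.
The two reflections differ by half a wavelength.
With one net inversion, constructive interference in reflection requires 2 n t = (m + ½) λ.
λ = 2 n t / (m + ½) = 1394 / (m + ½) nm.
m=1: 929 nm (IR); m=2: 557 nm (visible); m=3: 398 nm (visible); m=4: 310 nm (UV).

2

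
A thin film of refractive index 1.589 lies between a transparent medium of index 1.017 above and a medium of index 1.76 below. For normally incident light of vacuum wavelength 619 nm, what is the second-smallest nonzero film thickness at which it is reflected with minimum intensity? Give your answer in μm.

0.292 μm

Ray reflecting at the top interface goes from n = 1.017 toward n = 1.589: a half-wave phase shift.
Ray reflecting at the bottom interface goes from n = 1.589 toward n = 1.76: a half-wave phase shift.
Net: no relative phase inversion (both shifts match).
So the condition for destructive reflection is 2 n t = (m + ½) λ.
The second-smallest nonzero thickness corresponds to m = 1: t = (m + ½) λ / (2 n) = 1.50 × 619 / (2 × 1.589) = 292 nm.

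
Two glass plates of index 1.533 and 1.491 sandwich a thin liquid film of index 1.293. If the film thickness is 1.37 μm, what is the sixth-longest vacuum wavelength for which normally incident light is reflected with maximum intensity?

644 nm

At the upper boundary (n = 1.533 to n = 1.293) the reflected ray undergoes no phase shift.
Bottom surface (1.293 → 1.491): reflection off a higher-index medium gives a half-wave phase shift.
Net: one phase inversion between the two reflected rays.
With one net inversion, constructive interference in reflection requires 2 n t = (m + ½) λ.
λ = 2 n t / (m + ½). The sixth-longest wavelength is m = 5: λ = 2 × 1.293 × 1370 / 5.50 = 644 nm.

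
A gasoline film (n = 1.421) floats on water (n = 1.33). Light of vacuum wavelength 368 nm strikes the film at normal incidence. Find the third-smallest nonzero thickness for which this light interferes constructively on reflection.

Ray reflecting at the top interface goes from n = 1.0 toward n = 1.421: a half-wave phase shift.
Bottom surface (1.421 → 1.33): reflection off a lower-index medium gives no phase shift.
The two reflections differ by half a wavelength.
So the condition for constructive reflection is 2 n t = (m + ½) λ.
The third-smallest nonzero thickness corresponds to m = 2: t = (m + ½) λ / (2 n) = 2.50 × 368 / (2 × 1.421) = 324 nm.

324 nm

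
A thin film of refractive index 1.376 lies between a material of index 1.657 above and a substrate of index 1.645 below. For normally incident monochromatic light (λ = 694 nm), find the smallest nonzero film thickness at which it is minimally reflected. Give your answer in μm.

0.252 μm

Ray reflecting at the top interface goes from n = 1.657 toward n = 1.376: no phase shift.
Bottom surface (1.376 → 1.645): reflection off a higher-index medium gives a half-wave phase shift.
Exactly one π shift → a net half-wave offset.
So the condition for destructive reflection is 2 n t = m λ.
Minimum nonzero at m = 1: t = λ / (2 n) = 694 / (2 × 1.376) = 252 nm.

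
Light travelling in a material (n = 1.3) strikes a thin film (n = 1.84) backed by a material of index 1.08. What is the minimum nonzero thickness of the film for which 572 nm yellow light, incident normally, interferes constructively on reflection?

At the upper boundary (n = 1.3 to n = 1.84) the reflected ray undergoes a half-wave phase shift.
At the lower boundary (n = 1.84 to n = 1.08) the reflected ray undergoes no phase shift.
Exactly one π shift → a net half-wave offset.
So the condition for constructive reflection is 2 n t = (m + ½) λ.
Minimum at m = 0: t = λ / (4 n) = 572 / (4 × 1.84) = 77.7 nm.

77.7 nm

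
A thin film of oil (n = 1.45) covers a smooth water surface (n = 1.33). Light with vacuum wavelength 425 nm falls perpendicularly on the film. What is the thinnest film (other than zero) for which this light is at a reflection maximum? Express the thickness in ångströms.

733 Å

At the upper boundary (n = 1.0 to n = 1.45) the reflected ray undergoes a half-wave phase shift.
At the lower boundary (n = 1.45 to n = 1.33) the reflected ray undergoes no phase shift.
Net: one phase inversion between the two reflected rays.
With one net inversion, constructive interference in reflection requires 2 n t = (m + ½) λ.
Minimum at m = 0: t = λ / (4 n) = 425 / (4 × 1.45) = 73.3 nm.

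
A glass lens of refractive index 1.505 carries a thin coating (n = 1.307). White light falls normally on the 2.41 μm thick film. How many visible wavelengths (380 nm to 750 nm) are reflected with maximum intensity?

Top surface (1.0 → 1.307): reflection off a higher-index medium gives a half-wave phase shift.
At the lower boundary (n = 1.307 to n = 1.505) the reflected ray undergoes a half-wave phase shift.
Net: no relative phase inversion (both shifts match).
So the condition for constructive reflection is 2 n t = m λ.
λ = 2 n t / m = 6300 / m nm.
m=8: 787 nm (IR); m=9: 700 nm (visible); m=10: 630 nm (visible); m=11: 573 nm (visible); m=12: 525 nm (visible); m=13: 485 nm (visible); m=14: 450 nm (visible); m=15: 420 nm (visible); m=16: 394 nm (visible); m=17: 371 nm (UV).

8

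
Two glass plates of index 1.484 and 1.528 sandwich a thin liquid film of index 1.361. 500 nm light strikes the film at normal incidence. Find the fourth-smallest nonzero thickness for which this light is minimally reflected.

Ray reflecting at the top interface goes from n = 1.484 toward n = 1.361: no phase shift.
Ray reflecting at the bottom interface goes from n = 1.361 toward n = 1.528: a half-wave phase shift.
Exactly one π shift → a net half-wave offset.
So the condition for destructive reflection is 2 n t = m λ.
The fourth-smallest nonzero thickness corresponds to m = 4: t = m λ / (2 n) = 4.00 × 500 / (2 × 1.361) = 735 nm.

735 nm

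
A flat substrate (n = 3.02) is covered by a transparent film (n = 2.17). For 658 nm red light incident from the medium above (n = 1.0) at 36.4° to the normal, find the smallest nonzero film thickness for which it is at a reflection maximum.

Ray reflecting at the top interface goes from n = 1.0 toward n = 2.17: a half-wave phase shift.
Ray reflecting at the bottom interface goes from n = 2.17 toward n = 3.02: a half-wave phase shift.
Zero or two π shifts → no net half-wave offset.
So the condition for constructive reflection is 2 n t cos θ_r = m λ.
Snell's law: 1.0 sin 36.4° = 2.17 sin θ_r → sin θ_r = 0.273, cos θ_r = 0.962.
Minimum nonzero at m = 1: t = λ / (2 n cos θ_r) = 658 / (2 × 2.17 × 0.962) = 158 nm.

158 nm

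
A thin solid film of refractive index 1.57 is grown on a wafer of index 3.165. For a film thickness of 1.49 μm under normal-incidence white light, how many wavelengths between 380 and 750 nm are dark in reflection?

6

Top surface (1.0 → 1.57): reflection off a higher-index medium gives a half-wave phase shift.
Bottom surface (1.57 → 3.165): reflection off a higher-index medium gives a half-wave phase shift.
The two reflections carry the same phase change, so no net offset.
With no net inversion, destructive interference in reflection requires 2 n t = (m + ½) λ.
λ = 2 n t / (m + ½) = 4679 / (m + ½) nm.
m=5: 851 nm (IR); m=6: 720 nm (visible); m=7: 624 nm (visible); m=8: 550 nm (visible); m=9: 492 nm (visible); m=10: 446 nm (visible); m=11: 407 nm (visible); m=12: 374 nm (UV).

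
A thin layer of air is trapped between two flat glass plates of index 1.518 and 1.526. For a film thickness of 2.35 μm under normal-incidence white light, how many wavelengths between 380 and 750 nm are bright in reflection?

At the upper boundary (n = 1.518 to n = 1.0) the reflected ray undergoes no phase shift.
At the lower boundary (n = 1.0 to n = 1.526) the reflected ray undergoes a half-wave phase shift.
Net: one phase inversion between the two reflected rays.
With one net inversion, constructive interference in reflection requires 2 n t = (m + ½) λ.
λ = 2 n t / (m + ½) = 4700 / (m + ½) nm.
m=5: 855 nm (IR); m=6: 723 nm (visible); m=7: 627 nm (visible); m=8: 553 nm (visible); m=9: 495 nm (visible); m=10: 448 nm (visible); m=11: 409 nm (visible); m=12: 376 nm (UV).

6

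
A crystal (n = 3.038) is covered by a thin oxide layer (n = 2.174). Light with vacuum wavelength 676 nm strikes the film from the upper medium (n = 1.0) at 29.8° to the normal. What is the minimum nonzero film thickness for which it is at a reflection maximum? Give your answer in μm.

Ray reflecting at the top interface goes from n = 1.0 toward n = 2.174: a half-wave phase shift.
Ray reflecting at the bottom interface goes from n = 2.174 toward n = 3.038: a half-wave phase shift.
Zero or two π shifts → no net half-wave offset.
So the condition for constructive reflection is 2 n t cos θ_r = m λ.
Snell's law: 1.0 sin 29.8° = 2.174 sin θ_r → sin θ_r = 0.229, cos θ_r = 0.974.
Minimum nonzero at m = 1: t = λ / (2 n cos θ_r) = 676 / (2 × 2.174 × 0.974) = 160 nm.

0.160 μm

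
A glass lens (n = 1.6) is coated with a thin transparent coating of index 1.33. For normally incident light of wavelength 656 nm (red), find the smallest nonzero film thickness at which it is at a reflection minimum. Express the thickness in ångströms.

1233 Å

Ray reflecting at the top interface goes from n = 1.0 toward n = 1.33: a half-wave phase shift.
At the lower boundary (n = 1.33 to n = 1.6) the reflected ray undergoes a half-wave phase shift.
The two reflections carry the same phase change, so no net offset.
For minimum reflection here: 2 n t = (m + ½) λ.
Minimum at m = 0: t = λ / (4 n) = 656 / (4 × 1.33) = 123 nm.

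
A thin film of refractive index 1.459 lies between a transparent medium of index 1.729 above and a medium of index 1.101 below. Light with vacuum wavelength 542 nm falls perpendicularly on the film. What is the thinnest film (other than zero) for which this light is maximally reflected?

186 nm

Ray reflecting at the top interface goes from n = 1.729 toward n = 1.459: no phase shift.
Bottom surface (1.459 → 1.101): reflection off a lower-index medium gives no phase shift.
Net: no relative phase inversion (both shifts match).
With no net inversion, constructive interference in reflection requires 2 n t = m λ.
Minimum nonzero at m = 1: t = λ / (2 n) = 542 / (2 × 1.459) = 186 nm.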